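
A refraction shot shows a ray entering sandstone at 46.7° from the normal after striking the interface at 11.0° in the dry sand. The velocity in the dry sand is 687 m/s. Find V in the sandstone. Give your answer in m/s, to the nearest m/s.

sin 11.0° = 0.1908; sin 46.7° = 0.7278.
V₂ = V₁·(sin θ₂/sin θ₁) = 687·(0.7278/0.1908) = 2620.32 m/s.

2620 m/s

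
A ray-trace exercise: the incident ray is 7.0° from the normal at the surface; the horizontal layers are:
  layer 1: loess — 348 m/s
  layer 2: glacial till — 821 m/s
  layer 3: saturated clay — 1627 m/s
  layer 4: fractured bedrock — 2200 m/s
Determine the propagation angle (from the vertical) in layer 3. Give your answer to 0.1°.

34.7°

Snell's law across each interface conserves sin θ / V, so sin θ_3 = V_3·sin θ₁/V₁.
sin θ_3 = 1627 × sin 7.0° / 348 = 0.5698.
θ_3 = 34.73° from the vertical.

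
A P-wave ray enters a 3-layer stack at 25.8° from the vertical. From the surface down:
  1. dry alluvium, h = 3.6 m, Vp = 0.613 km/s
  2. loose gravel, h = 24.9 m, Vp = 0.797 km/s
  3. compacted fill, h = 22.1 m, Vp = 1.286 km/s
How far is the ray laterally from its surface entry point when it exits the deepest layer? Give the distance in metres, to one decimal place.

68.3 m

p = sin θ₁/V₁ = sin 25.8°/0.613 = 7.1000e-01 s/km is conserved through the stack.
Layer 1: θ = 25.80°; offset = 3.6·tan 25.80° = 1.740 m.
Layer 2: sin θ = p·0.797 = 0.5659 → θ = 34.46°; offset = 24.9·tan 34.46° = 17.090 m.
Layer 3: sin θ = p·1.286 = 0.9131 → θ = 65.93°; offset = 22.1·tan 65.93° = 49.479 m.
Summing the layer offsets gives 68.309 m.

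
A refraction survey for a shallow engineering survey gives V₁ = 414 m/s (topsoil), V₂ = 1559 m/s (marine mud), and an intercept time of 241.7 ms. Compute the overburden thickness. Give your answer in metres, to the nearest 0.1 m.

51.9 m

h = tᵢ·V₁·V₂ / (2·√(V₂²−V₁²)).
√(V₂²−V₁²) = √(1559² − 414²) = 1503.0 m/s.
h = 0.2417 s × 414 × 1559 / (2 × 1503.0) = 51.90 m.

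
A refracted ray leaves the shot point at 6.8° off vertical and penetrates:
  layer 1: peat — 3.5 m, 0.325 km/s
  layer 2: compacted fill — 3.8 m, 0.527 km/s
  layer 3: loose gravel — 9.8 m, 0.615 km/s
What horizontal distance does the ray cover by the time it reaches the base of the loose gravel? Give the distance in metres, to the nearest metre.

Apply Snell's law at each interface; in layer i the horizontal offset is hᵢ·tan θᵢ.
Layer 1: θ = 6.80°; offset = 3.5·tan 6.80° = 0.417 m.
Layer 2: sin θ = 0.527·sin 6.8°/0.325 = 0.1920, θ = 11.07°; offset = 3.8·tan 11.07° = 0.743 m.
Layer 3: sin θ = 0.615·sin 6.8°/0.325 = 0.2241, θ = 12.95°; offset = 9.8·tan 12.95° = 2.253 m.
Total horizontal offset = 3.414 m.

3 m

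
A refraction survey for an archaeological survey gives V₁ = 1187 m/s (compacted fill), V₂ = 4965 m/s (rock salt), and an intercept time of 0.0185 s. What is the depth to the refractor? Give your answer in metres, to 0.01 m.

11.31 m

θ_c = arcsin(1187/4965) = 13.83°; cos θ_c = 0.9710.
tᵢ = 2h cos θ_c/V₁ ⇒ h = tᵢ·V₁/(2 cos θ_c) = 0.0185·1187/(2·0.9710) = 11.31 m.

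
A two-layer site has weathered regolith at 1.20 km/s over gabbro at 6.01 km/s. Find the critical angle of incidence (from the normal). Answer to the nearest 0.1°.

11.5°

Critical incidence: sin θ_c = V₁/V₂ = 1.20/6.01 = 0.1997.
θ_c = arcsin 0.1997 = 11.52°.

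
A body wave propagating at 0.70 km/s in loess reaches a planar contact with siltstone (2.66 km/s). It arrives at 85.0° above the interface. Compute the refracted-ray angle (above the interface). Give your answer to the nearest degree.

71°

Convert to the normal: θ₁ = 90° − 85.0° = 5.0°.
sin θ₁/V₁ = sin θ₂/V₂ ⇒ sin θ₂ = 2.66·sin 5.0°/0.70 = 2.66·0.0872/0.70 = 0.3312.
θ₂ = arcsin 0.3312 = 19.34° from the normal.
From the interface: 90° − 19.34° = 70.66°.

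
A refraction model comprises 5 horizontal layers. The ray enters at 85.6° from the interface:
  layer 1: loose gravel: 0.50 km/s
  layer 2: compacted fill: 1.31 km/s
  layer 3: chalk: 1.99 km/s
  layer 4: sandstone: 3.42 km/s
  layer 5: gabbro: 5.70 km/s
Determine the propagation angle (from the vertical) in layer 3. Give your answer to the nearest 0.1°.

From the normal: θ₁ = 90° − 85.6° = 4.4°.
Ray parameter p = sin 4.4° / 0.50 = 1.5344e-01 s/km.
sin θ_3 = p·V_3 = 1.5344e-01 × 1.99 = 0.3053.
θ_3 = arcsin 0.3053 = 17.78°.

17.8°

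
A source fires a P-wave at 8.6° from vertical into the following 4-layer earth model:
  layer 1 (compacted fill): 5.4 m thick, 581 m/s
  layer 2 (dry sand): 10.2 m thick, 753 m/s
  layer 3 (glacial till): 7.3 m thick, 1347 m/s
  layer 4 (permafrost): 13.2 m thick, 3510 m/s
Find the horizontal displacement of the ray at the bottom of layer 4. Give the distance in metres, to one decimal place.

33.3 m

p = sin θ₁/V₁ = sin 8.6°/581 = 2.5738e-04 s/m is conserved through the stack.
Layer 1: θ = 8.60°; offset = 5.4·tan 8.60° = 0.817 m.
Layer 2: sin θ = p·753 = 0.1938 → θ = 11.17°; offset = 10.2·tan 11.17° = 2.015 m.
Layer 3: sin θ = p·1347 = 0.3467 → θ = 20.28°; offset = 7.3·tan 20.28° = 2.698 m.
Layer 4: sin θ = p·3510 = 0.9034 → θ = 64.61°; offset = 13.2·tan 64.61° = 27.808 m.
Σ offsets = 33.338 m.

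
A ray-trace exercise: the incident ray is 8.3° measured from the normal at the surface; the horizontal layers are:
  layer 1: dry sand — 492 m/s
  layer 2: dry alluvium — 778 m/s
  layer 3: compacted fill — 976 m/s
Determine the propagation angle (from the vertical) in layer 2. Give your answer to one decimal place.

13.2°

Ray parameter p = sin 8.3° / 492 = 2.9341e-04 s/m.
sin θ_2 = p·V_2 = 2.9341e-04 × 778 = 0.2283.
θ_2 = arcsin 0.2283 = 13.20°.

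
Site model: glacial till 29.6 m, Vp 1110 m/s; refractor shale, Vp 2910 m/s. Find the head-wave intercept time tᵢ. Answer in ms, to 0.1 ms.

49.3 ms

θ_c = arcsin(V₁/V₂) = arcsin(1110/2910) = 22.42°; cos θ_c = 0.9244.
tᵢ = 2h·cos θ_c / V₁ = 2·29.6·0.9244 / 1110 = 0.04930 s.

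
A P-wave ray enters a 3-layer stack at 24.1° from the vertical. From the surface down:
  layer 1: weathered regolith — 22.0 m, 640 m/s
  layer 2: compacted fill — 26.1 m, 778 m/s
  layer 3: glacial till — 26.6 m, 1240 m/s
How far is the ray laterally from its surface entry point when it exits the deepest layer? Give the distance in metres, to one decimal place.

59.2 m

Ray parameter p = sin 24.1° / 640 m/s = 6.3802e-04 s/m.
Layer 1: θ = 24.10°; offset = 22.0·tan 24.10° = 9.841 m.
Layer 2: sin θ = p·778 = 0.4964 → θ = 29.76°; offset = 26.1·tan 29.76° = 14.924 m.
Layer 3: sin θ = p·1240 = 0.7911 → θ = 52.29°; offset = 26.6·tan 52.29° = 34.407 m.
Summing the layer offsets gives 59.172 m.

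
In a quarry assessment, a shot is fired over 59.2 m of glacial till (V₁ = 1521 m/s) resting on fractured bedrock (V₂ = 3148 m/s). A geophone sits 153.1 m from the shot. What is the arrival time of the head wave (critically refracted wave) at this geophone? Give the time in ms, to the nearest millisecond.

117 ms

θ_c = arcsin(V₁/V₂) = arcsin(1521/3148) = 28.89°, cos θ_c = 0.8755.
Intercept time tᵢ = 2h cos θ_c / V₁ = 2·59.2·0.8755/1521 = 0.06815 s.
t = x/V₂ + tᵢ = 153.1/3148 + 0.06815 = 0.11679 s.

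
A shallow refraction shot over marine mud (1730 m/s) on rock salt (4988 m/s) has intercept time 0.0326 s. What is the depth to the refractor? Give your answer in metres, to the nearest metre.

30 m

h = tᵢ·V₁·V₂ / (2·√(V₂²−V₁²)).
√(V₂²−V₁²) = √(4988² − 1730²) = 4678.4 m/s.
h = 0.0326 s × 1730 × 4988 / (2 × 4678.4) = 30.07 m.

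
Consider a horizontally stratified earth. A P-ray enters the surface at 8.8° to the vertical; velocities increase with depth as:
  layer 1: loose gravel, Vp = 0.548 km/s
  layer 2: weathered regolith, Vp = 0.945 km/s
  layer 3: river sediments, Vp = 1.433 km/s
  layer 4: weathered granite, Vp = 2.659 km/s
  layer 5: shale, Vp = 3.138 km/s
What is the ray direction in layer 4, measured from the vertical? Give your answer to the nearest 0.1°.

47.9°

Snell's law across each interface conserves sin θ / V, so sin θ_4 = V_4·sin θ₁/V₁.
sin θ_4 = 2.659 × sin 8.8° / 0.548 = 0.7423.
θ_4 = arcsin 0.7423 = 47.93°.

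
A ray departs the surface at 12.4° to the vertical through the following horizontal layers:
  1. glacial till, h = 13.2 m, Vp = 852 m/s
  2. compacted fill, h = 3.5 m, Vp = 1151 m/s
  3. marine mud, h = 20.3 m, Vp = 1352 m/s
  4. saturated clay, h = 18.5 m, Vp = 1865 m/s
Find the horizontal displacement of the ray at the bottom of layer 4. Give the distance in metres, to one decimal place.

21.2 m

Ray parameter p = sin 12.4° / 852 m/s = 2.5204e-04 s/m.
Layer 1: θ = 12.40°; offset = 13.2·tan 12.40° = 2.902 m.
Layer 2: sin θ = p·1151 = 0.2901 → θ = 16.86°; offset = 3.5·tan 16.86° = 1.061 m.
Layer 3: sin θ = p·1352 = 0.3408 → θ = 19.92°; offset = 20.3·tan 19.92° = 7.358 m.
Layer 4: sin θ = p·1865 = 0.4700 → θ = 28.04°; offset = 18.5·tan 28.04° = 9.852 m.
Summing the layer offsets gives 21.173 m.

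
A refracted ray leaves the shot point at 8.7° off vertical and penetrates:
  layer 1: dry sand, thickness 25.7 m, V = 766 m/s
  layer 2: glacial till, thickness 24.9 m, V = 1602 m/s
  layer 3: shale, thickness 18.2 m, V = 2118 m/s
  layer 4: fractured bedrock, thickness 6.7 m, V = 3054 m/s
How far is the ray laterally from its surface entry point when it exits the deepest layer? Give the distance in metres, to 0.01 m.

Apply Snell's law at each interface; in layer i the horizontal offset is hᵢ·tan θᵢ.
Layer 1: θ = 8.70°; offset = 25.7·tan 8.70° = 3.9327 m.
Layer 2: sin θ = 1602·sin 8.7°/766 = 0.3163, θ = 18.44°; offset = 24.9·tan 18.44° = 8.3034 m.
Layer 3: sin θ = 2118·sin 8.7°/766 = 0.4182, θ = 24.72°; offset = 18.2·tan 24.72° = 8.3801 m.
Layer 4: sin θ = 3054·sin 8.7°/766 = 0.6031, θ = 37.09°; offset = 6.7·tan 37.09° = 5.0653 m.
Total horizontal offset = 25.6815 m.

25.68 m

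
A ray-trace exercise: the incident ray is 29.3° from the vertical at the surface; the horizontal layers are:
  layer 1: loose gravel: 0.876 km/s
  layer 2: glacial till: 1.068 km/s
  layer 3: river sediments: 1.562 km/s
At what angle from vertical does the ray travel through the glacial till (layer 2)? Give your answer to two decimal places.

Snell's law across each interface conserves sin θ / V, so sin θ_2 = V_2·sin θ₁/V₁.
sin θ_2 = 1.068 × sin 29.3° / 0.876 = 0.5966.
θ_2 = arcsin 0.5966 = 36.63°.

36.63°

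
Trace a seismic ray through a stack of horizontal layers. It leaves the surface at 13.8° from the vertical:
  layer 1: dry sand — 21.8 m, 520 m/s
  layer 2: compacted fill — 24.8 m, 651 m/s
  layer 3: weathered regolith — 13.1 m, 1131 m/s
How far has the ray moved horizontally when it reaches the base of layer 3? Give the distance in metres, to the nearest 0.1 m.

21.1 m

Ray parameter p = sin 13.8° / 520 m/s = 4.5872e-04 s/m.
Layer 1: θ = 13.80°; offset = 21.8·tan 13.80° = 5.355 m.
Layer 2: sin θ = p·651 = 0.2986 → θ = 17.38°; offset = 24.8·tan 17.38° = 7.760 m.
Layer 3: sin θ = p·1131 = 0.5188 → θ = 31.25°; offset = 13.1·tan 31.25° = 7.950 m.
Summing the layer offsets gives 21.065 m.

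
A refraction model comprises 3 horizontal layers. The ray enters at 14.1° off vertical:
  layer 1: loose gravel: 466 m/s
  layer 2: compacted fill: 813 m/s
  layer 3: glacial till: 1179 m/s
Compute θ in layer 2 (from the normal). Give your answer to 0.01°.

25.15°

Snell's law across each interface conserves sin θ / V, so sin θ_2 = V_2·sin θ₁/V₁.
sin θ_2 = 813 × sin 14.1° / 466 = 0.4250.
θ_2 = 25.15° from the vertical.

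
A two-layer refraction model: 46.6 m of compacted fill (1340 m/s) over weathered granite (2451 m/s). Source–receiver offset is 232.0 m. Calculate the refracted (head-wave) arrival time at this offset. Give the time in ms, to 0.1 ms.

t = x/V₂ + 2h·√(V₂²−V₁²)/(V₁V₂).
√(V₂²−V₁²) = √(2451²−1340²) = 2052.3 m/s; delay term = 2·46.6·2052.3/(1340·2451) = 0.05824 s.
t = 232.0/2451 + 0.05824 = 0.15289 s.

152.9 ms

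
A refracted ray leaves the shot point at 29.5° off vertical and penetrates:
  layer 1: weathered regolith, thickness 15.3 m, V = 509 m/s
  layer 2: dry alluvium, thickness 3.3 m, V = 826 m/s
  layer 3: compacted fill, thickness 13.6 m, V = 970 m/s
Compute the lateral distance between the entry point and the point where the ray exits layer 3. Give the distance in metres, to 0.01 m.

Apply Snell's law at each interface; in layer i the horizontal offset is hᵢ·tan θᵢ.
Layer 1: θ = 29.50°; offset = 15.3·tan 29.50° = 8.6563 m.
Layer 2: sin θ = 826·sin 29.5°/509 = 0.7991, θ = 53.04°; offset = 3.3·tan 53.04° = 4.3863 m.
Layer 3: sin θ = 970·sin 29.5°/509 = 0.9384, θ = 69.79°; offset = 13.6·tan 69.79° = 36.9364 m.
Total horizontal offset = 49.9790 m.

49.98 m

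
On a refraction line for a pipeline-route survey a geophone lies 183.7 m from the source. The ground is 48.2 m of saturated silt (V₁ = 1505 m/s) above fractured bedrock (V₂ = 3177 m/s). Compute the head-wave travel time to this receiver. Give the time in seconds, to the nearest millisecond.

t = x/V₂ + 2h·√(V₂²−V₁²)/(V₁V₂).
√(V₂²−V₁²) = √(3177²−1505²) = 2797.9 m/s; delay term = 2·48.2·2797.9/(1505·3177) = 0.05641 s.
t = 183.7/3177 + 0.05641 = 0.11423 s.

0.114 s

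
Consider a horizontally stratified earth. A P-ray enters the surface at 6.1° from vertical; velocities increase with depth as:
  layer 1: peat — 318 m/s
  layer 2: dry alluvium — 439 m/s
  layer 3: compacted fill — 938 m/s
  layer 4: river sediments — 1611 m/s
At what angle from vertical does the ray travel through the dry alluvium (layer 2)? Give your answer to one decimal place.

Snell's law across each interface conserves sin θ / V, so sin θ_2 = V_2·sin θ₁/V₁.
sin θ_2 = 439 × sin 6.1° / 318 = 0.1467.
θ_2 = 8.44° from the vertical.

8.4°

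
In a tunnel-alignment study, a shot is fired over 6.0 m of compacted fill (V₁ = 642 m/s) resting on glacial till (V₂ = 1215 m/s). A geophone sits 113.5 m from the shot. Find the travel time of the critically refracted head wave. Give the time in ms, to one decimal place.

109.3 ms

t = x/V₂ + 2h·√(V₂²−V₁²)/(V₁V₂).
√(V₂²−V₁²) = √(1215²−642²) = 1031.5 m/s; delay term = 2·6.0·1031.5/(642·1215) = 0.01587 s.
t = 113.5/1215 + 0.01587 = 0.10928 s.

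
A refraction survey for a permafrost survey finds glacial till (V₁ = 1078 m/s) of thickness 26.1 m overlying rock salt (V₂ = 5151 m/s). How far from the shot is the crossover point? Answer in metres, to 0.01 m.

x_cross = 2h·√((V₂+V₁)/(V₂−V₁)).
(V₂+V₁)/(V₂−V₁) = (5151+1078)/(5151−1078) = 1.5293; √ = 1.2367.
x_cross = 2·26.1·1.2367 = 64.55 m.

64.55 m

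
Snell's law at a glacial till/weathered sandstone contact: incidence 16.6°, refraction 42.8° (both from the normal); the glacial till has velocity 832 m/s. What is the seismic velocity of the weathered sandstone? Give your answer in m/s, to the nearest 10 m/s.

sin 16.6° = 0.2857; sin 42.8° = 0.6794.
V₂ = V₁·(sin θ₂/sin θ₁) = 832·(0.6794/0.2857) = 1978.71 m/s.

1980 m/s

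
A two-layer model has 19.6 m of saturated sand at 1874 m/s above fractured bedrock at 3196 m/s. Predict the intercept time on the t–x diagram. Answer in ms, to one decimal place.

16.9 ms

tᵢ = 2h·√(V₂²−V₁²)/(V₁V₂).
√(V₂²−V₁²) = √(3196²−1874²) = 2588.9 m/s.
tᵢ = 2·19.6·2588.9/(1874·3196) = 0.01694 s.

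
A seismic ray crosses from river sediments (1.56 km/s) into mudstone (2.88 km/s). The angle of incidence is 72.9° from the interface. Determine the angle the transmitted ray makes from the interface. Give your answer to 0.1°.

Convert to the normal: θ₁ = 90° − 72.9° = 17.1°.
sin θ₁/V₁ = sin θ₂/V₂ ⇒ sin θ₂ = 2.88·sin 17.1°/1.56 = 2.88·0.2940/1.56 = 0.5428.
θ₂ = arcsin 0.5428 = 32.88° from the normal.
From the interface: 90° − 32.88° = 57.12°.

57.1°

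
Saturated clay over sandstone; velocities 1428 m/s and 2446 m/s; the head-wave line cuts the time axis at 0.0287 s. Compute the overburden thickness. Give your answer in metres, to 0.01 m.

25.24 m

h = tᵢ·V₁·V₂ / (2·√(V₂²−V₁²)).
√(V₂²−V₁²) = √(2446² − 1428²) = 1985.9 m/s.
h = 0.0287 s × 1428 × 2446 / (2 × 1985.9) = 25.24 m.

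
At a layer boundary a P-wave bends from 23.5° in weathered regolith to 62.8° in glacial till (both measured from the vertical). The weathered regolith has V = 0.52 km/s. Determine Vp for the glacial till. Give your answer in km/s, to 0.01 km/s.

1.16 km/s

sin 23.5° = 0.3987; sin 62.8° = 0.8894.
V₂ = V₁·(sin θ₂/sin θ₁) = 0.52·(0.8894/0.3987) = 1.16 km/s.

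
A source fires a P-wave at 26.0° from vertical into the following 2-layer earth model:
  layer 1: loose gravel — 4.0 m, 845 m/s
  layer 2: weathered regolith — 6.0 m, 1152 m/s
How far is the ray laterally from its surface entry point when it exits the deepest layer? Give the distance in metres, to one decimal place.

6.4 m

Apply Snell's law at each interface; in layer i the horizontal offset is hᵢ·tan θᵢ.
Layer 1: θ = 26.00°; offset = 4.0·tan 26.00° = 1.951 m.
Layer 2: sin θ = 1152·sin 26.0°/845 = 0.5976, θ = 36.70°; offset = 6.0·tan 36.70° = 4.472 m.
Σ offsets = 6.423 m.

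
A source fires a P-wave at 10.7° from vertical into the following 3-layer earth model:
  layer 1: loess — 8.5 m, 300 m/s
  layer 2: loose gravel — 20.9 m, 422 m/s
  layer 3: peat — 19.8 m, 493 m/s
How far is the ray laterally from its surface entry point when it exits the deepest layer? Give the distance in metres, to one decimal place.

p = sin θ₁/V₁ = sin 10.7°/300 = 6.1889e-04 s/m is conserved through the stack.
Layer 1: θ = 10.70°; offset = 8.5·tan 10.70° = 1.606 m.
Layer 2: sin θ = p·422 = 0.2612 → θ = 15.14°; offset = 20.9·tan 15.14° = 5.655 m.
Layer 3: sin θ = p·493 = 0.3051 → θ = 17.76°; offset = 19.8·tan 17.76° = 6.344 m.
Σ offsets = 13.605 m.

13.6 m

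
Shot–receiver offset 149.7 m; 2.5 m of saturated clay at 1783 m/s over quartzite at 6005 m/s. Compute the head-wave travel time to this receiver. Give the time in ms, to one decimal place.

27.6 ms

θ_c = arcsin(V₁/V₂) = arcsin(1783/6005) = 17.27°, cos θ_c = 0.9549.
Intercept time tᵢ = 2h cos θ_c / V₁ = 2·2.5·0.9549/1783 = 0.00268 s.
t = x/V₂ + tᵢ = 149.7/6005 + 0.00268 = 0.02761 s.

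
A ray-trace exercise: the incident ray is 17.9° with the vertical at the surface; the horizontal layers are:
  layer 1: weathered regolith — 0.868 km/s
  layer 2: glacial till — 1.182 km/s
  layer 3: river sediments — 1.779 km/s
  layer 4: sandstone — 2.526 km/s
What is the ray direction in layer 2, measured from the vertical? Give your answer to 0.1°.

24.7°

Ray parameter p = sin 17.9° / 0.868 = 3.5410e-01 s/km.
sin θ_2 = p·V_2 = 3.5410e-01 × 1.182 = 0.4185.
θ_2 = 24.74° from the vertical.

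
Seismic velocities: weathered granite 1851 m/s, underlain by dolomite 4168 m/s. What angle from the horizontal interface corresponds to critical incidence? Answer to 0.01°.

63.63°

Critical incidence: sin θ_c = V₁/V₂ = 1851/4168 = 0.4441.
θ_c = arcsin 0.4441 = 26.37°.
Measured from the interface: 90° − 26.37° = 63.63°.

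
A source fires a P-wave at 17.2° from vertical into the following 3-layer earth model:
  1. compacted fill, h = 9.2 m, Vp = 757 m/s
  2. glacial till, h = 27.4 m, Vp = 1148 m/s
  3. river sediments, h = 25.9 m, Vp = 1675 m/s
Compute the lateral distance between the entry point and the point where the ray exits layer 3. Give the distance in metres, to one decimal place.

39.0 m

Ray parameter p = sin 17.2° / 757 m/s = 3.9063e-04 s/m.
Layer 1: θ = 17.20°; offset = 9.2·tan 17.20° = 2.848 m.
Layer 2: sin θ = p·1148 = 0.4484 → θ = 26.64°; offset = 27.4·tan 26.64° = 13.747 m.
Layer 3: sin θ = p·1675 = 0.6543 → θ = 40.87°; offset = 25.9·tan 40.87° = 22.409 m.
Total horizontal offset = 39.004 m.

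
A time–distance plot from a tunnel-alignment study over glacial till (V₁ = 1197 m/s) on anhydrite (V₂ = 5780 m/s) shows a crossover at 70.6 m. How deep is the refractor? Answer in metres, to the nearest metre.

29 m

h = (x_cross/2)·√((V₂−V₁)/(V₂+V₁)).
(V₂−V₁)/(V₂+V₁) = (5780−1197)/(5780+1197) = 0.6569; √ = 0.8105.
h = (70.6/2)·0.8105 = 28.61 m.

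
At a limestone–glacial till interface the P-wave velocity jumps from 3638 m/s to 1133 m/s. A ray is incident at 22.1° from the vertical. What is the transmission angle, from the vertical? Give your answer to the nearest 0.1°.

6.7°

sin θ₁/V₁ = sin θ₂/V₂ ⇒ sin θ₂ = 1133·sin 22.1°/3638 = 1133·0.3762/3638 = 0.1172.
θ₂ = sin⁻¹(0.1172) = 6.73° (from vertical).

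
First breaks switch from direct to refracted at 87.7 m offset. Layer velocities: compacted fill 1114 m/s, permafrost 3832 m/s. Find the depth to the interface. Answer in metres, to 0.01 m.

32.51 m

h = (x_cross/2)·√((V₂−V₁)/(V₂+V₁)).
(V₂−V₁)/(V₂+V₁) = (3832−1114)/(3832+1114) = 0.5495; √ = 0.7413.
h = (87.7/2)·0.7413 = 32.51 m.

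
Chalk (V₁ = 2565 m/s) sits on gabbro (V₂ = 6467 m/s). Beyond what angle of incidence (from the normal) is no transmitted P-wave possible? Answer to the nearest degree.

Critical incidence: sin θ_c = V₁/V₂ = 2565/6467 = 0.3966.
θ_c = arcsin 0.3966 = 23.37°.

23°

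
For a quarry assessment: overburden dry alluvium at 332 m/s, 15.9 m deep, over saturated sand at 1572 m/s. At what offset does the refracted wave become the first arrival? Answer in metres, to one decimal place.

39.4 m

x_cross = 2h·√((V₂+V₁)/(V₂−V₁)).
(V₂+V₁)/(V₂−V₁) = (1572+332)/(1572−332) = 1.5355; √ = 1.2391.
x_cross = 2·15.9·1.2391 = 39.40 m.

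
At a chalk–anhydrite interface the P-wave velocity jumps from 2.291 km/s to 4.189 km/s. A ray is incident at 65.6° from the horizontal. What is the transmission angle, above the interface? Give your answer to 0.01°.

Angle from the normal: 90° − 65.6° = 24.4°.
Snell's law: sin θ₂ = (V₂/V₁)·sin θ₁ = (4.189/2.291)·sin 24.4° = 0.7553.
θ₂ = arcsin 0.7553 = 49.06° from the normal.
From the interface: 90° − 49.06° = 40.94°.

40.94°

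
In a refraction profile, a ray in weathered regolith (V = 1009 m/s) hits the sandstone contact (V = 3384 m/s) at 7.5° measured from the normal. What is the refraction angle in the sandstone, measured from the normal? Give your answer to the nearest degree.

sin θ₁/V₁ = sin θ₂/V₂ ⇒ sin θ₂ = 3384·sin 7.5°/1009 = 3384·0.1305/1009 = 0.4378.
θ₂ = arcsin 0.4378 = 25.96° from the normal.

26°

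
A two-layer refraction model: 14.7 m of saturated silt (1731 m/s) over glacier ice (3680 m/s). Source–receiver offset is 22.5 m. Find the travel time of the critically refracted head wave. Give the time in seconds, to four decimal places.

θ_c = arcsin(V₁/V₂) = arcsin(1731/3680) = 28.06°, cos θ_c = 0.8825.
Intercept time tᵢ = 2h cos θ_c / V₁ = 2·14.7·0.8825/1731 = 0.01499 s.
t = x/V₂ + tᵢ = 22.5/3680 + 0.01499 = 0.02110 s.

0.0211 s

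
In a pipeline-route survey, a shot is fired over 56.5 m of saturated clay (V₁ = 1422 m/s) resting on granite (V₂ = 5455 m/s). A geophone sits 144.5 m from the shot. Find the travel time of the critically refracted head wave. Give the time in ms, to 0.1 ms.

θ_c = arcsin(V₁/V₂) = arcsin(1422/5455) = 15.11°, cos θ_c = 0.9654.
Intercept time tᵢ = 2h cos θ_c / V₁ = 2·56.5·0.9654/1422 = 0.07672 s.
t = x/V₂ + tᵢ = 144.5/5455 + 0.07672 = 0.10321 s.

103.2 ms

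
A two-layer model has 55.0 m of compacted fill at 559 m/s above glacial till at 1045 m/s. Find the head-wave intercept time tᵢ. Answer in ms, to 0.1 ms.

166.3 ms

tᵢ = 2h·√(V₂²−V₁²)/(V₁V₂).
√(V₂²−V₁²) = √(1045²−559²) = 882.9 m/s.
tᵢ = 2·55.0·882.9/(559·1045) = 0.16626 s.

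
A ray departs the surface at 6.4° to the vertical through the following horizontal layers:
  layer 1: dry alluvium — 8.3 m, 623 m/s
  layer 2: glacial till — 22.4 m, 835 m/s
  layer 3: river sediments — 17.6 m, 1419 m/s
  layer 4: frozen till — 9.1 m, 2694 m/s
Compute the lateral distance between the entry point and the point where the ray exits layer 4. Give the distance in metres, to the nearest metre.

Apply Snell's law at each interface; in layer i the horizontal offset is hᵢ·tan θᵢ.
Layer 1: θ = 6.40°; offset = 8.3·tan 6.40° = 0.931 m.
Layer 2: sin θ = 835·sin 6.4°/623 = 0.1494, θ = 8.59°; offset = 22.4·tan 8.59° = 3.385 m.
Layer 3: sin θ = 1419·sin 6.4°/623 = 0.2539, θ = 14.71°; offset = 17.6·tan 14.71° = 4.620 m.
Layer 4: sin θ = 2694·sin 6.4°/623 = 0.4820, θ = 28.82°; offset = 9.1·tan 28.82° = 5.006 m.
Total horizontal offset = 13.942 m.

14 m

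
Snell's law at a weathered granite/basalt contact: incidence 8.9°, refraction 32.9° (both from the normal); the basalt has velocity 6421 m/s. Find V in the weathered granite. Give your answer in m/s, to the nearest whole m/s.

1829 m/s

sin 8.9° = 0.1547; sin 32.9° = 0.5432.
V₁ = V₂·(sin θ₁/sin θ₂) = 6421·(0.1547/0.5432) = 1828.87 m/s.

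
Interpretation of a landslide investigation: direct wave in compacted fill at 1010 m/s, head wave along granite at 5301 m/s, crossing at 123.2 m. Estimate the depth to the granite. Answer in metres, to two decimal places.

50.79 m

h = (x_cross/2)·√((V₂−V₁)/(V₂+V₁)).
(V₂−V₁)/(V₂+V₁) = (5301−1010)/(5301+1010) = 0.6799; √ = 0.8246.
h = (123.2/2)·0.8246 = 50.79 m.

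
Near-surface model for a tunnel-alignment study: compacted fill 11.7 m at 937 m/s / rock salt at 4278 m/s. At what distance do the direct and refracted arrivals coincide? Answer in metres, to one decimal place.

x_cross = 2h·√((V₂+V₁)/(V₂−V₁)).
(V₂+V₁)/(V₂−V₁) = (4278+937)/(4278−937) = 1.5609; √ = 1.2494.
x_cross = 2·11.7·1.2494 = 29.24 m.

29.2 m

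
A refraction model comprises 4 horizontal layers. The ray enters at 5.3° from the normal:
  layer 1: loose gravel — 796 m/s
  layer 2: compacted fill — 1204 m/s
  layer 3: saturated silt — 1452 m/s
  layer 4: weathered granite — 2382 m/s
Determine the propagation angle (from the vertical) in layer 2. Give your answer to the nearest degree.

Snell's law across each interface conserves sin θ / V, so sin θ_2 = V_2·sin θ₁/V₁.
sin θ_2 = 1204 × sin 5.3° / 796 = 0.1397.
θ_2 = 8.03° from the vertical.

8°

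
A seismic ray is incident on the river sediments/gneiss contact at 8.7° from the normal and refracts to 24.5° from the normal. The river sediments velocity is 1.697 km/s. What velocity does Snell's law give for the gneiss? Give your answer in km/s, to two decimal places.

4.65 km/s

Snell's law: sin 8.7°/V₁ = sin 24.5°/V₂.
V₂ = V₁·sin 24.5°/sin 8.7° = 1.697 × 2.7416 = 4.65 km/s.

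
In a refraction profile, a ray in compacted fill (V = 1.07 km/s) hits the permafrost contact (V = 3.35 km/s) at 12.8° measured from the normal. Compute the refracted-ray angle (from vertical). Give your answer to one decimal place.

sin θ₁/V₁ = sin θ₂/V₂ ⇒ sin θ₂ = 3.35·sin 12.8°/1.07 = 3.35·0.2215/1.07 = 0.6936.
θ₂ = arcsin 0.6936 = 43.92° from the normal.

43.9°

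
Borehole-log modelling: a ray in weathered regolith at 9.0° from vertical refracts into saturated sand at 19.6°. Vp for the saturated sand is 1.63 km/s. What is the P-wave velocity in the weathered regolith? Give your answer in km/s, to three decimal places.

0.760 km/s

sin 9.0° = 0.1564; sin 19.6° = 0.3355.
V₁ = V₂·(sin θ₁/sin θ₂) = 1.63·(0.1564/0.3355) = 0.760 km/s.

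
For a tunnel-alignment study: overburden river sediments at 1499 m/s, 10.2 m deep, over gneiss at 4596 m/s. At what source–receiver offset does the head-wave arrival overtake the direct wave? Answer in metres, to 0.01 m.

θ_c = arcsin(1499/4596) = 19.04°, so cos θ_c = 0.9453 and tᵢ = 2h cos θ_c/V₁ = 0.0129 s.
At crossover x/V₁ = x/V₂ + tᵢ ⇒ x = tᵢ/(1/V₁ − 1/V₂) = 0.01286/(6.6711e-04 − 2.1758e-04) = 28.62 m.

28.62 m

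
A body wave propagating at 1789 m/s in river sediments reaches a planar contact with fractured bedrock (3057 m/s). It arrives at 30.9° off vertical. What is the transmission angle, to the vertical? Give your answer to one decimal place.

61.3°

sin θ₁/V₁ = sin θ₂/V₂ ⇒ sin θ₂ = 3057·sin 30.9°/1789 = 3057·0.5135/1789 = 0.8775.
θ₂ = sin⁻¹(0.8775) = 61.35° (from vertical).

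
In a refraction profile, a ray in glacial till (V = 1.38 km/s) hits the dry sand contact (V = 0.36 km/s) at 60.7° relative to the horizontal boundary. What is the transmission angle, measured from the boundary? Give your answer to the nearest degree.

Convert to the normal: θ₁ = 90° − 60.7° = 29.3°.
sin θ₁/V₁ = sin θ₂/V₂ ⇒ sin θ₂ = 0.36·sin 29.3°/1.38 = 0.36·0.4894/1.38 = 0.1277.
θ₂ = sin⁻¹(0.1277) = 7.33° (from vertical).
From the interface: 90° − 7.33° = 82.67°.

83°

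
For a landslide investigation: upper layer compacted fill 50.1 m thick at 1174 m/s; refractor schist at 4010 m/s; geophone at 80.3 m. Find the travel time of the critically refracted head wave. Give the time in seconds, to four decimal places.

0.1016 s

θ_c = arcsin(V₁/V₂) = arcsin(1174/4010) = 17.02°, cos θ_c = 0.9562.
Intercept time tᵢ = 2h cos θ_c / V₁ = 2·50.1·0.9562/1174 = 0.08161 s.
t = x/V₂ + tᵢ = 80.3/4010 + 0.08161 = 0.10163 s.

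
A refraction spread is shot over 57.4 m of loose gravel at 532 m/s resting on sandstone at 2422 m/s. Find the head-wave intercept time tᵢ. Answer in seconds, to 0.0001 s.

0.2105 s

tᵢ = 2h·√(V₂²−V₁²)/(V₁V₂).
√(V₂²−V₁²) = √(2422²−532²) = 2362.8 m/s.
tᵢ = 2·57.4·2362.8/(532·2422) = 0.21052 s.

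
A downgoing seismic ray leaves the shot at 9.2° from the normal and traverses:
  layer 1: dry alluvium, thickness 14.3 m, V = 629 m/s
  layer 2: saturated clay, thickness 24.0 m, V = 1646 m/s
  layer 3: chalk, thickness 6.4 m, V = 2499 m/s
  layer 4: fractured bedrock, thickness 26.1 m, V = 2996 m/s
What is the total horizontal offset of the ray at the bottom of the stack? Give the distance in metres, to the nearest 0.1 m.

Ray parameter p = sin 9.2° / 629 m/s = 2.5418e-04 s/m.
Layer 1: θ = 9.20°; offset = 14.3·tan 9.20° = 2.316 m.
Layer 2: sin θ = p·1646 = 0.4184 → θ = 24.73°; offset = 24.0·tan 24.73° = 11.055 m.
Layer 3: sin θ = p·2499 = 0.6352 → θ = 39.44°; offset = 6.4·tan 39.44° = 5.264 m.
Layer 4: sin θ = p·2996 = 0.7615 → θ = 49.60°; offset = 26.1·tan 49.60° = 30.667 m.
Summing the layer offsets gives 49.302 m.

49.3 m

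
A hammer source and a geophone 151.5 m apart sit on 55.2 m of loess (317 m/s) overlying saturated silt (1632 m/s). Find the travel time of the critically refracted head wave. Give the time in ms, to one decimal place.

434.5 ms

t = x/V₂ + 2h·√(V₂²−V₁²)/(V₁V₂).
√(V₂²−V₁²) = √(1632²−317²) = 1600.9 m/s; delay term = 2·55.2·1600.9/(317·1632) = 0.34163 s.
t = 151.5/1632 + 0.34163 = 0.43446 s.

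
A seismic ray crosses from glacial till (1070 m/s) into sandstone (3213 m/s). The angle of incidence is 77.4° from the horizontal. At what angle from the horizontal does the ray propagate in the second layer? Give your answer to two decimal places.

Angle from the normal: 90° − 77.4° = 12.6°.
sin θ₁/V₁ = sin θ₂/V₂ ⇒ sin θ₂ = 3213·sin 12.6°/1070 = 3213·0.2181/1070 = 0.6550.
θ₂ = sin⁻¹(0.6550) = 40.92° (from vertical).
From the interface: 90° − 40.92° = 49.08°.

49.08°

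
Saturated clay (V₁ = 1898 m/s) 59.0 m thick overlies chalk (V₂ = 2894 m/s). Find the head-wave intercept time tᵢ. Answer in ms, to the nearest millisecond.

47 ms

θ_c = arcsin(V₁/V₂) = arcsin(1898/2894) = 40.98°; cos θ_c = 0.7549.
tᵢ = 2h·cos θ_c / V₁ = 2·59.0·0.7549 / 1898 = 0.04693 s.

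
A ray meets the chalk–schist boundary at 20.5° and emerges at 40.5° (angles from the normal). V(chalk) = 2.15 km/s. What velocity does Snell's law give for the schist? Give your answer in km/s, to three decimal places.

Snell's law: sin 20.5°/V₁ = sin 40.5°/V₂.
V₂ = V₁·sin 40.5°/sin 20.5° = 2.15 × 1.8545 = 3.987 km/s.

3.987 km/s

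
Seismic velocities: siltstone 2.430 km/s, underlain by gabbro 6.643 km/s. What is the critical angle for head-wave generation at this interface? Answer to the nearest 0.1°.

Critical incidence: sin θ_c = V₁/V₂ = 2.430/6.643 = 0.3658.
θ_c = arcsin 0.3658 = 21.46°.

21.5°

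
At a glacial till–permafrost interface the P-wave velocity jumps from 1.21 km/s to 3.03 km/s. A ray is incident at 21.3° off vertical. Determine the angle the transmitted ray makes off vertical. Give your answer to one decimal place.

Snell's law: sin θ₂ = (V₂/V₁)·sin θ₁ = (3.03/1.21)·sin 21.3° = 0.9096.
θ₂ = sin⁻¹(0.9096) = 65.45° (from vertical).

65.5°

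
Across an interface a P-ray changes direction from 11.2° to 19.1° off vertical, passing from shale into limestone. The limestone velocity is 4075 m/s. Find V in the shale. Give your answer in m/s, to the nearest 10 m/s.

sin 11.2° = 0.1942; sin 19.1° = 0.3272.
V₁ = V₂·(sin θ₁/sin θ₂) = 4075·(0.1942/0.3272) = 2418.89 m/s.

2420 m/s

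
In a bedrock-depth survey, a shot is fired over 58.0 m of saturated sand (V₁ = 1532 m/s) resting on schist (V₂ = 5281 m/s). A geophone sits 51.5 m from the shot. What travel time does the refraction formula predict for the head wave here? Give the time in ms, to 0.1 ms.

θ_c = arcsin(V₁/V₂) = arcsin(1532/5281) = 16.86°, cos θ_c = 0.9570.
Intercept time tᵢ = 2h cos θ_c / V₁ = 2·58.0·0.9570/1532 = 0.07246 s.
t = x/V₂ + tᵢ = 51.5/5281 + 0.07246 = 0.08221 s.

82.2 ms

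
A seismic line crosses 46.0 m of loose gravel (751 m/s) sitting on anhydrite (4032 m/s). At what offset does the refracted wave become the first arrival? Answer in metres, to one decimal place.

111.1 m

θ_c = arcsin(751/4032) = 10.73°, so cos θ_c = 0.9825 and tᵢ = 2h cos θ_c/V₁ = 0.1204 s.
At crossover x/V₁ = x/V₂ + tᵢ ⇒ x = tᵢ/(1/V₁ − 1/V₂) = 0.12036/(1.3316e-03 − 2.4802e-04) = 111.08 m.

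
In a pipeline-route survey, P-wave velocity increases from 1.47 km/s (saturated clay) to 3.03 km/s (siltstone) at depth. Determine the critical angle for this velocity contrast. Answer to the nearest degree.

29°

At critical incidence the refracted ray runs along the interface (θ₂ = 90°), so sin θ_c = V₁/V₂.
θ_c = arcsin(1.47/3.03) = arcsin 0.4851 = 29.02°.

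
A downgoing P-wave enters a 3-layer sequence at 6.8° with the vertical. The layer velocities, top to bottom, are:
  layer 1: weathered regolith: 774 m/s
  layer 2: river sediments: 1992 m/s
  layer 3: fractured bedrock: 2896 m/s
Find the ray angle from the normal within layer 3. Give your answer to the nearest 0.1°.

Snell's law across each interface conserves sin θ / V, so sin θ_3 = V_3·sin θ₁/V₁.
sin θ_3 = 2896 × sin 6.8° / 774 = 0.4430.
θ_3 = 26.30° from the vertical.

26.3°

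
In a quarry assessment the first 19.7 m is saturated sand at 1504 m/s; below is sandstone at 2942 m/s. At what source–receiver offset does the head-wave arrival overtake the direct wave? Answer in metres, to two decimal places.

θ_c = arcsin(1504/2942) = 30.74°, so cos θ_c = 0.8595 and tᵢ = 2h cos θ_c/V₁ = 0.0225 s.
At crossover x/V₁ = x/V₂ + tᵢ ⇒ x = tᵢ/(1/V₁ − 1/V₂) = 0.02251/(6.6489e-04 − 3.3990e-04) = 69.28 m.

69.28 m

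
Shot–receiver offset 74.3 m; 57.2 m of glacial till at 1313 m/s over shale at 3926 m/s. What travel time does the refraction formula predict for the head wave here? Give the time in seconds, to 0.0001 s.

0.1010 s

θ_c = arcsin(V₁/V₂) = arcsin(1313/3926) = 19.54°, cos θ_c = 0.9424.
Intercept time tᵢ = 2h cos θ_c / V₁ = 2·57.2·0.9424/1313 = 0.08211 s.
t = x/V₂ + tᵢ = 74.3/3926 + 0.08211 = 0.10104 s.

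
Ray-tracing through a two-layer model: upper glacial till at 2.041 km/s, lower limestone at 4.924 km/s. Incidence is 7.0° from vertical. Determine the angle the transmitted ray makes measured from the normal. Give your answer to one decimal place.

sin θ₁/V₁ = sin θ₂/V₂ ⇒ sin θ₂ = 4.924·sin 7.0°/2.041 = 4.924·0.1219/2.041 = 0.2940.
θ₂ = sin⁻¹(0.2940) = 17.10° (from vertical).

17.1°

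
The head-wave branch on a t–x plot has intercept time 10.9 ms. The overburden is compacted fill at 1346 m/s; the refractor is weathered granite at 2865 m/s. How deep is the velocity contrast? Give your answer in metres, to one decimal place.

θ_c = arcsin(1346/2865) = 28.02°; cos θ_c = 0.8828.
tᵢ = 2h cos θ_c/V₁ ⇒ h = tᵢ·V₁/(2 cos θ_c) = 0.0109·1346/(2·0.8828) = 8.31 m.

8.3 m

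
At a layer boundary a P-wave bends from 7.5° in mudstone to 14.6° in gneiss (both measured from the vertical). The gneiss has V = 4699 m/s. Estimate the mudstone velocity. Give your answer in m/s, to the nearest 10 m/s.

Snell's law: sin 7.5°/V₁ = sin 14.6°/V₂.
V₁ = V₂·sin 7.5°/sin 14.6° = 4699 × 0.5178 = 2433.23 m/s.

2430 m/s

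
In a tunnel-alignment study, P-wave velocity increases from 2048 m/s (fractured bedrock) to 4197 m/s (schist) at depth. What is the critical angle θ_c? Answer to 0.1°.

Critical incidence: sin θ_c = V₁/V₂ = 2048/4197 = 0.4880.
θ_c = arcsin 0.4880 = 29.21°.

29.2°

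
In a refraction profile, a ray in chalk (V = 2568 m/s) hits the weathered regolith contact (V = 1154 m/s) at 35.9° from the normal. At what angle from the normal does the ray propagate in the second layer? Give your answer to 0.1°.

15.3°

sin θ₁/V₁ = sin θ₂/V₂ ⇒ sin θ₂ = 1154·sin 35.9°/2568 = 1154·0.5864/2568 = 0.2635.
θ₂ = arcsin 0.2635 = 15.28° from the normal.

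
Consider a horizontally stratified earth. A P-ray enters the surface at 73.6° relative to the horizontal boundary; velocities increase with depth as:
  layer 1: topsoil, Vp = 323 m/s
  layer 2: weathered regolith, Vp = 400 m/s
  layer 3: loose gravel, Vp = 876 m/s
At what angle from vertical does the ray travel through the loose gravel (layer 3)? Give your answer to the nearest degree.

From the normal: θ₁ = 90° − 73.6° = 16.4°.
Snell's law across each interface conserves sin θ / V, so sin θ_3 = V_3·sin θ₁/V₁.
sin θ_3 = 876 × sin 16.4° / 323 = 0.7657.
θ_3 = arcsin 0.7657 = 49.97°.

50°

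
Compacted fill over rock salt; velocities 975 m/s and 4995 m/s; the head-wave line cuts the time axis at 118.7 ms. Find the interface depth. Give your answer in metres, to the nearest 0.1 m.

59.0 m

θ_c = arcsin(975/4995) = 11.26°; cos θ_c = 0.9808.
tᵢ = 2h cos θ_c/V₁ ⇒ h = tᵢ·V₁/(2 cos θ_c) = 0.1187·975/(2·0.9808) = 59.00 m.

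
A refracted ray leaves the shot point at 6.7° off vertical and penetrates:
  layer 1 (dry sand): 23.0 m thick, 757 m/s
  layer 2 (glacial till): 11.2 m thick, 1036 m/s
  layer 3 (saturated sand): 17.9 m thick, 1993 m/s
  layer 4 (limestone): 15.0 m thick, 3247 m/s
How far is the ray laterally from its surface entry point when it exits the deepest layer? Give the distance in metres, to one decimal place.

p = sin θ₁/V₁ = sin 6.7°/757 = 1.5412e-04 s/m is conserved through the stack.
Layer 1: θ = 6.70°; offset = 23.0·tan 6.70° = 2.702 m.
Layer 2: sin θ = p·1036 = 0.1597 → θ = 9.19°; offset = 11.2·tan 9.19° = 1.812 m.
Layer 3: sin θ = p·1993 = 0.3072 → θ = 17.89°; offset = 17.9·tan 17.89° = 5.778 m.
Layer 4: sin θ = p·3247 = 0.5004 → θ = 30.03°; offset = 15.0·tan 30.03° = 8.670 m.
Σ offsets = 18.961 m.

19.0 m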